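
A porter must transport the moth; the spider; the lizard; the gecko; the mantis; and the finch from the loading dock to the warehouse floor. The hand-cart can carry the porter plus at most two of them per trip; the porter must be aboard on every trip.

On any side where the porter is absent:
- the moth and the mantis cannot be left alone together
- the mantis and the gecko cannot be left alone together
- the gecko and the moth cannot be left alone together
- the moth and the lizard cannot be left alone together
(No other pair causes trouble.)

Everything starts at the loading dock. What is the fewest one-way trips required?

9

Counting alone: the porter can take at most 2 across per trip to the warehouse floor, so moving all 6 needs at least 3 loaded trips out, with a return between consecutive ones — at least 5 crossings.
The safety rule pushes this higher. Following every safe sequence of crossings, the most of the 6 that can be at the warehouse floor as the hand-cart arrives there on crossings 5, 7 is 4, 5 respectively — never all 6.
So no plan with fewer than 9 crossings exists, and this one achieves 9:
1. Porter goes to the warehouse floor with the gecko and the moth.
2. Porter goes back to the loading dock with the moth.
3. Porter goes to the warehouse floor with the moth and the spider.
4. Porter goes back to the loading dock with the moth.
5. Porter goes to the warehouse floor with the lizard and the moth.
6. Porter goes back to the loading dock with the moth.
7. Porter goes to the warehouse floor with the finch and the moth.
8. Porter goes back to the loading dock with the moth.
9. Porter goes to the warehouse floor with the mantis and the moth.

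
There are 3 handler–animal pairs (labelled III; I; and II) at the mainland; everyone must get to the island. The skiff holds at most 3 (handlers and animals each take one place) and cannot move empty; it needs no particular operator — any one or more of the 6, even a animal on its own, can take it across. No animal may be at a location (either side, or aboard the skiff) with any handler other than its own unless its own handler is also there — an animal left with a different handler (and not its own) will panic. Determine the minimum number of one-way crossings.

Counting alone: each trip to the island takes at most 3 across and each return brings at least 1 back, so after t trips out (and t−1 returns) at most 3t − (t−1) of the 6 are across; that first reaches 6 at t = 3, so at least 5 crossings are needed.
The plan below uses exactly 5 crossings, so it is optimal:
1. animal III and handler III cross → the island.
2. handler III crosses ← the mainland.
3. handler I, handler II, and handler III cross → the island.
4. animal III crosses ← the mainland.
5. animal I, animal II, and animal III cross → the island.

5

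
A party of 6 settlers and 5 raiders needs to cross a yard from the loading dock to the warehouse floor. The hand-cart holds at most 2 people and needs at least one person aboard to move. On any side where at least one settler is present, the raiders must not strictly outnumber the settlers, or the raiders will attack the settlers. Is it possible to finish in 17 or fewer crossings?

Counting alone: each trip to the warehouse floor takes at most 2 across and each return brings at least 1 back, so after t trips out (and t−1 returns) at most 2t − (t−1) of the 11 are across; that first reaches 11 at t = 10, so at least 19 crossings are needed.
Since 17 < 19, 17 crossings cannot be enough. (The shortest complete plan in fact takes 19:)
1. 2 raiders → the warehouse floor.  (the loading dock: 6S 3R; the warehouse floor: 0S 2R)
2. 1 raider ← the loading dock.  (the loading dock: 6S 4R; the warehouse floor: 0S 1R)
3. 2 raiders → the warehouse floor.  (the loading dock: 6S 2R; the warehouse floor: 0S 3R)
4. 1 raider ← the loading dock.  (the loading dock: 6S 3R; the warehouse floor: 0S 2R)
5. 2 settlers → the warehouse floor.  (the loading dock: 4S 3R; the warehouse floor: 2S 2R)
6. 1 raider ← the loading dock.  (the loading dock: 4S 4R; the warehouse floor: 2S 1R)
7. 1 settler and 1 raider → the warehouse floor.  (the loading dock: 3S 3R; the warehouse floor: 3S 2R)
8. 1 settler ← the loading dock.  (the loading dock: 4S 3R; the warehouse floor: 2S 2R)
9. 1 settler and 1 raider → the warehouse floor.  (the loading dock: 3S 2R; the warehouse floor: 3S 3R)
10. 1 raider ← the loading dock.  (the loading dock: 3S 3R; the warehouse floor: 3S 2R)
11. 1 settler and 1 raider → the warehouse floor.  (the loading dock: 2S 2R; the warehouse floor: 4S 3R)
12. 1 settler ← the loading dock.  (the loading dock: 3S 2R; the warehouse floor: 3S 3R)
13. 1 settler and 1 raider → the warehouse floor.  (the loading dock: 2S 1R; the warehouse floor: 4S 4R)
14. 1 raider ← the loading dock.  (the loading dock: 2S 2R; the warehouse floor: 4S 3R)
15. 1 settler and 1 raider → the warehouse floor.  (the loading dock: 1S 1R; the warehouse floor: 5S 4R)
16. 1 settler ← the loading dock.  (the loading dock: 2S 1R; the warehouse floor: 4S 4R)
17. 1 settler and 1 raider → the warehouse floor.  (the loading dock: 1S 0R; the warehouse floor: 5S 5R)
18. 1 raider ← the loading dock.  (the loading dock: 1S 1R; the warehouse floor: 5S 4R)
19. 1 settler and 1 raider → the warehouse floor.  (the loading dock: 0S 0R; the warehouse floor: 6S 5R)

No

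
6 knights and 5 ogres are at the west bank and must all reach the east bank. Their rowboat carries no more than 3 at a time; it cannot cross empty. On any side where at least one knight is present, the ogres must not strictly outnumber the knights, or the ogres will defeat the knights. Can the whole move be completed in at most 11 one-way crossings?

Yes — this plan uses 9 crossings (≤ 11):
1. 3 ogres → the east bank.  (the west bank: 6K 2O; the east bank: 0K 3O)
2. 1 ogre ← the west bank.  (the west bank: 6K 3O; the east bank: 0K 2O)
3. 3 knights → the east bank.  (the west bank: 3K 3O; the east bank: 3K 2O)
4. 1 knight ← the west bank.  (the west bank: 4K 3O; the east bank: 2K 2O)
5. 2 knights and 1 ogre → the east bank.  (the west bank: 2K 2O; the east bank: 4K 3O)
6. 1 knight ← the west bank.  (the west bank: 3K 2O; the east bank: 3K 3O)
7. 2 knights and 1 ogre → the east bank.  (the west bank: 1K 1O; the east bank: 5K 4O)
8. 1 knight ← the west bank.  (the west bank: 2K 1O; the east bank: 4K 4O)
9. 2 knights and 1 ogre → the east bank.  (the west bank: 0K 0O; the east bank: 6K 5O)

Yes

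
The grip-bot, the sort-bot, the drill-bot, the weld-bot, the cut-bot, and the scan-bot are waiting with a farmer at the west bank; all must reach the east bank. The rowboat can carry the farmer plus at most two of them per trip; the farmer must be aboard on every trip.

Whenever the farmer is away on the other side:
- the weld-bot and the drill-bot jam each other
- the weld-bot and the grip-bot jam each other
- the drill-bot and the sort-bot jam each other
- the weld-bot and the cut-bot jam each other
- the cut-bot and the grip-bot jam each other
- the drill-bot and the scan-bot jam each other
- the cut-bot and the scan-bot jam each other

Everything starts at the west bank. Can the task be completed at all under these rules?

Whatever the first load, the items left behind include a forbidden pair without the farmer. No opening move is safe, so no plan exists.

No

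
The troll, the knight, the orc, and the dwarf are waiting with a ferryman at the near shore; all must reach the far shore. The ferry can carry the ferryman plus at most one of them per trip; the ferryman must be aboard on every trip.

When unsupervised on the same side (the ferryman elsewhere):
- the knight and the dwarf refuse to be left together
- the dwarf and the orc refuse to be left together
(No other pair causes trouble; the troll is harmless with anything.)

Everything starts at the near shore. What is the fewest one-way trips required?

Counting alone: the ferryman can take at most 1 across per trip to the far shore, so moving all 4 needs at least 4 loaded trips out, with a return between consecutive ones — at least 7 crossings.
The safety rule pushes this higher. Following every safe sequence of crossings, the most of the 4 that can be at the far shore as the ferry arrives there on crossing 7 is 3 — never all 4.
So no plan with fewer than 9 crossings exists, and this one achieves 9:
1. Ferryman goes to the far shore with the dwarf.
2. Ferryman goes back to the near shore alone.
3. Ferryman goes to the far shore with the troll.
4. Ferryman goes back to the near shore alone.
5. Ferryman goes to the far shore with the knight.
6. Ferryman goes back to the near shore with the dwarf.
7. Ferryman goes to the far shore with the orc.
8. Ferryman goes back to the near shore alone.
9. Ferryman goes to the far shore with the dwarf.

9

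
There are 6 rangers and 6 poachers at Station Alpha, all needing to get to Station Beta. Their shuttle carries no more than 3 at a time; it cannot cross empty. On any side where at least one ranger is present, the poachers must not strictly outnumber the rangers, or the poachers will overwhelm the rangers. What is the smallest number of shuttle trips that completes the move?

impossible

Following every safe sequence of crossings from the start, the most of the 12 that can be at Station Beta as the shuttle arrives there on crossings 1, 3, 5 is 3, 5, 6 respectively; the best ever achieved is 6 of 12.
From crossing 7 on, no configuration arises that was not already reachable earlier: only 17 distinct safe configurations (who is on which side, and where the shuttle is) can ever be reached, none of them has everyone across, and every continuation just revisits them. They are: 0 rangers + 0 poachers across (shuttle back at the start); 0 rangers + 1 poacher across (shuttle there); 0 rangers + 1 poacher across (shuttle back at the start); 0 rangers + 2 poachers across (shuttle there); 0 rangers + 2 poachers across (shuttle back at the start); 0 rangers + 3 poachers across (shuttle there); 0 rangers + 3 poachers across (shuttle back at the start); 0 rangers + 4 poachers across (shuttle there); 0 rangers + 4 poachers across (shuttle back at the start); 0 rangers + 5 poachers across (shuttle there); 0 rangers + 5 poachers across (shuttle back at the start); 0 rangers + 6 poachers across (shuttle there); 1 ranger + 1 poacher across (shuttle there); 1 ranger + 1 poacher across (shuttle back at the start); 2 rangers + 2 poachers across (shuttle there); 2 rangers + 2 poachers across (shuttle back at the start); 3 rangers + 3 poachers across (shuttle there). So no valid plan exists.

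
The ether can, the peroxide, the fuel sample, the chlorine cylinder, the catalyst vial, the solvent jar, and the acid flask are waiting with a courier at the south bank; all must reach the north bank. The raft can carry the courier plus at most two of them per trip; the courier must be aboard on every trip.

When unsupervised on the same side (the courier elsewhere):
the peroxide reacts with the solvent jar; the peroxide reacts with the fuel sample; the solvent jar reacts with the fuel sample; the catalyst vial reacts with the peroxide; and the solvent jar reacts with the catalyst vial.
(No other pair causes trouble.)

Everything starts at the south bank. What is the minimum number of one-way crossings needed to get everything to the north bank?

Counting alone: the courier can take at most 2 across per trip to the north bank, so moving all 7 needs at least 4 loaded trips out, with a return between consecutive ones — at least 7 crossings.
The safety rule pushes this higher. Following every safe sequence of crossings, the most of the 7 that can be at the north bank as the raft arrives there on crossings 7, 9 is 5, 6 respectively — never all 7.
So no plan with fewer than 11 crossings exists, and this one achieves 11:
1. Courier goes to the north bank with the peroxide and the solvent jar.
2. Courier goes back to the south bank with the peroxide.
3. Courier goes to the north bank with the ether can and the peroxide.
4. Courier goes back to the south bank with the peroxide.
5. Courier goes to the north bank with the chlorine cylinder and the peroxide.
6. Courier goes back to the south bank with the peroxide.
7. Courier goes to the north bank with the acid flask and the peroxide.
8. Courier goes back to the south bank with the peroxide.
9. Courier goes to the north bank with the catalyst vial and the fuel sample.
10. Courier goes back to the south bank with the solvent jar.
11. Courier goes to the north bank with the peroxide and the solvent jar.

11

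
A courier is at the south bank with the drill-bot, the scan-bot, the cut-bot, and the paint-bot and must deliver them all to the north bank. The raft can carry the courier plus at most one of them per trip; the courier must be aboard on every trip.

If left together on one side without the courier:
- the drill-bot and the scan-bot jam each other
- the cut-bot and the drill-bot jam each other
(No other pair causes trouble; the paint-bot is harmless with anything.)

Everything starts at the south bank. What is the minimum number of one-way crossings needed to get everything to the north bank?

9

Counting alone: the courier can take at most 1 across per trip to the north bank, so moving all 4 needs at least 4 loaded trips out, with a return between consecutive ones — at least 7 crossings.
The safety rule pushes this higher. Following every safe sequence of crossings, the most of the 4 that can be at the north bank as the raft arrives there on crossing 7 is 3 — never all 4.
So no plan with fewer than 9 crossings exists, and this one achieves 9:
1. Courier goes to the north bank with the drill-bot.
2. Courier goes back to the south bank alone.
3. Courier goes to the north bank with the scan-bot.
4. Courier goes back to the south bank with the drill-bot.
5. Courier goes to the north bank with the cut-bot.
6. Courier goes back to the south bank alone.
7. Courier goes to the north bank with the paint-bot.
8. Courier goes back to the south bank alone.
9. Courier goes to the north bank with the drill-bot.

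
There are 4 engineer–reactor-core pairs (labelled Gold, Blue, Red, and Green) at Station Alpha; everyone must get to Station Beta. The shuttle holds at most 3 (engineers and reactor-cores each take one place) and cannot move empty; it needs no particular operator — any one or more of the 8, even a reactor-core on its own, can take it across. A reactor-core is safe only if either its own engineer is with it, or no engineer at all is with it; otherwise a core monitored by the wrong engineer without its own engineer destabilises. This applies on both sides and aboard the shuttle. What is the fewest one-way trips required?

Counting alone: each trip to Station Beta takes at most 3 across and each return brings at least 1 back, so after t trips out (and t−1 returns) at most 3t − (t−1) of the 8 are across; that first reaches 8 at t = 4, so at least 7 crossings are needed.
The safety rule pushes this higher. Following every safe sequence of crossings, the most of the 8 that can be at Station Beta as the shuttle arrives there on crossing 7 is 7 — never all 8.
So no plan with fewer than 9 crossings exists, and this one achieves 9:
1. engineer Gold and reactor-core Gold cross → Station Beta.
2. engineer Gold crosses ← Station Alpha.
3. engineer Blue, engineer Gold, and reactor-core Blue cross → Station Beta.
4. engineer Gold and reactor-core Gold cross ← Station Alpha.
5. engineer Gold, engineer Green, and engineer Red cross → Station Beta.
6. reactor-core Blue crosses ← Station Alpha.
7. reactor-core Blue and reactor-core Gold cross → Station Beta.
8. reactor-core Gold crosses ← Station Alpha.
9. reactor-core Gold, reactor-core Green, and reactor-core Red cross → Station Beta.

9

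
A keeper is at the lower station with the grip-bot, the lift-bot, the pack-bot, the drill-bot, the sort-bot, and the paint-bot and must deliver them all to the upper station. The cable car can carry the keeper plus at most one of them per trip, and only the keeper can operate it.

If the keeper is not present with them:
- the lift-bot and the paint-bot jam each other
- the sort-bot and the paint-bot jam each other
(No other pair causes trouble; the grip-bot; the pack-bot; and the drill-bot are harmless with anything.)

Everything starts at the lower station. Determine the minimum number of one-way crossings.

13

Counting alone: the keeper can take at most 1 across per trip to the upper station, so moving all 6 needs at least 6 loaded trips out, with a return between consecutive ones — at least 11 crossings.
The safety rule pushes this higher. Following every safe sequence of crossings, the most of the 6 that can be at the upper station as the cable car arrives there on crossing 11 is 5 — never all 6.
So no plan with fewer than 13 crossings exists, and this one achieves 13:
1. Keeper goes to the upper station with the paint-bot.  [the lower station: the drill-bot, the grip-bot, the lift-bot, the pack-bot, the sort-bot | the upper station: the paint-bot]
2. Keeper goes back to the lower station alone.  [the lower station: the drill-bot, the grip-bot, the lift-bot, the pack-bot, the sort-bot | the upper station: the paint-bot]
3. Keeper goes to the upper station with the grip-bot.  [the lower station: the drill-bot, the lift-bot, the pack-bot, the sort-bot | the upper station: the grip-bot, the paint-bot]
4. Keeper goes back to the lower station alone.  [the lower station: the drill-bot, the lift-bot, the pack-bot, the sort-bot | the upper station: the grip-bot, the paint-bot]
5. Keeper goes to the upper station with the lift-bot.  [the lower station: the drill-bot, the pack-bot, the sort-bot | the upper station: the grip-bot, the lift-bot, the paint-bot]
6. Keeper goes back to the lower station with the paint-bot.  [the lower station: the drill-bot, the pack-bot, the paint-bot, the sort-bot | the upper station: the grip-bot, the lift-bot]
7. Keeper goes to the upper station with the sort-bot.  [the lower station: the drill-bot, the pack-bot, the paint-bot | the upper station: the grip-bot, the lift-bot, the sort-bot]
8. Keeper goes back to the lower station alone.  [the lower station: the drill-bot, the pack-bot, the paint-bot | the upper station: the grip-bot, the lift-bot, the sort-bot]
9. Keeper goes to the upper station with the pack-bot.  [the lower station: the drill-bot, the paint-bot | the upper station: the grip-bot, the lift-bot, the pack-bot, the sort-bot]
10. Keeper goes back to the lower station alone.  [the lower station: the drill-bot, the paint-bot | the upper station: the grip-bot, the lift-bot, the pack-bot, the sort-bot]
11. Keeper goes to the upper station with the drill-bot.  [the lower station: the paint-bot | the upper station: the drill-bot, the grip-bot, the lift-bot, the pack-bot, the sort-bot]
12. Keeper goes back to the lower station alone.  [the lower station: the paint-bot | the upper station: the drill-bot, the grip-bot, the lift-bot, the pack-bot, the sort-bot]
13. Keeper goes to the upper station with the paint-bot.  [the lower station: — | the upper station: the drill-bot, the grip-bot, the lift-bot, the pack-bot, the paint-bot, the sort-bot]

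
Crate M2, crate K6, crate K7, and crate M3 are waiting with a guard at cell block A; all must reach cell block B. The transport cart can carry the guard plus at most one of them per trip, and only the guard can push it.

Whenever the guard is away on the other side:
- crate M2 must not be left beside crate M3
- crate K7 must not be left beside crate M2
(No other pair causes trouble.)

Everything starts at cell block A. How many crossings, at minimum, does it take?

9

Counting alone: the guard can take at most 1 across per trip to cell block B, so moving all 4 needs at least 4 loaded trips out, with a return between consecutive ones — at least 7 crossings.
The safety rule pushes this higher. Following every safe sequence of crossings, the most of the 4 that can be at cell block B as the transport cart arrives there on crossing 7 is 3 — never all 4.
So no plan with fewer than 9 crossings exists, and this one achieves 9:
1. Guard goes to cell block B with crate M2.
2. Guard goes back to cell block A alone.
3. Guard goes to cell block B with crate K6.
4. Guard goes back to cell block A alone.
5. Guard goes to cell block B with crate K7.
6. Guard goes back to cell block A with crate M2.
7. Guard goes to cell block B with crate M3.
8. Guard goes back to cell block A alone.
9. Guard goes to cell block B with crate M2.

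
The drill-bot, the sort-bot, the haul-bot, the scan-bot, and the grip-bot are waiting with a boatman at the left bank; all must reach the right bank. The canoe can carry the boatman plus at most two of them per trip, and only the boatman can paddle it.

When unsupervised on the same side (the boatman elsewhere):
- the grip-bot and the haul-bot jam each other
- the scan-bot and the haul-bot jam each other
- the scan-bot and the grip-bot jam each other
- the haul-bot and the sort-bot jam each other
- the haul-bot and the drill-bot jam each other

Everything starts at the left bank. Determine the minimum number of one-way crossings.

Counting alone: the boatman can take at most 2 across per trip to the right bank, so moving all 5 needs at least 3 loaded trips out, with a return between consecutive ones — at least 5 crossings.
The safety rule pushes this higher. Following every safe sequence of crossings, the most of the 5 that can be at the right bank as the canoe arrives there on crossing 5 is 4 — never all 5.
So no plan with fewer than 7 crossings exists, and this one achieves 7:
1. Boatman goes to the right bank with the haul-bot and the scan-bot.  [the left bank: the drill-bot, the grip-bot, the sort-bot | the right bank: the haul-bot, the scan-bot]
2. Boatman goes back to the left bank with the haul-bot.  [the left bank: the drill-bot, the grip-bot, the haul-bot, the sort-bot | the right bank: the scan-bot]
3. Boatman goes to the right bank with the drill-bot and the haul-bot.  [the left bank: the grip-bot, the sort-bot | the right bank: the drill-bot, the haul-bot, the scan-bot]
4. Boatman goes back to the left bank with the haul-bot.  [the left bank: the grip-bot, the haul-bot, the sort-bot | the right bank: the drill-bot, the scan-bot]
5. Boatman goes to the right bank with the haul-bot and the sort-bot.  [the left bank: the grip-bot | the right bank: the drill-bot, the haul-bot, the scan-bot, the sort-bot]
6. Boatman goes back to the left bank with the haul-bot.  [the left bank: the grip-bot, the haul-bot | the right bank: the drill-bot, the scan-bot, the sort-bot]
7. Boatman goes to the right bank with the grip-bot and the haul-bot.  [the left bank: — | the right bank: the drill-bot, the grip-bot, the haul-bot, the scan-bot, the sort-bot]

7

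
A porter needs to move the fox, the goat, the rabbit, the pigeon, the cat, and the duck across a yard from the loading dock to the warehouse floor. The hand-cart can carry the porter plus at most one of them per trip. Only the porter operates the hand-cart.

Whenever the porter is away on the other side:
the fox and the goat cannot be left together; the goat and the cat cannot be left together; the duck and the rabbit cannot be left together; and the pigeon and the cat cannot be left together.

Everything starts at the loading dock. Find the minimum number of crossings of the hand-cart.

Whatever the first load, the items left behind include a forbidden pair without the porter. No opening move is safe, so no plan exists.

impossible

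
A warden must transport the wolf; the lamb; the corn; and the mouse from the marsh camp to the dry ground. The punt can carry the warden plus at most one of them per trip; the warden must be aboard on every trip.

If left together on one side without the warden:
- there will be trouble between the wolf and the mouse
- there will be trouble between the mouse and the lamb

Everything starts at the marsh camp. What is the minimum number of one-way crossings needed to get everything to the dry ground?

9

Counting alone: the warden can take at most 1 across per trip to the dry ground, so moving all 4 needs at least 4 loaded trips out, with a return between consecutive ones — at least 7 crossings.
The safety rule pushes this higher. Following every safe sequence of crossings, the most of the 4 that can be at the dry ground as the punt arrives there on crossing 7 is 3 — never all 4.
So no plan with fewer than 9 crossings exists, and this one achieves 9:
1. Warden goes to the dry ground with the mouse.  [the marsh camp: the corn, the lamb, the wolf | the dry ground: the mouse]
2. Warden goes back to the marsh camp alone.  [the marsh camp: the corn, the lamb, the wolf | the dry ground: the mouse]
3. Warden goes to the dry ground with the wolf.  [the marsh camp: the corn, the lamb | the dry ground: the mouse, the wolf]
4. Warden goes back to the marsh camp with the mouse.  [the marsh camp: the corn, the lamb, the mouse | the dry ground: the wolf]
5. Warden goes to the dry ground with the lamb.  [the marsh camp: the corn, the mouse | the dry ground: the lamb, the wolf]
6. Warden goes back to the marsh camp alone.  [the marsh camp: the corn, the mouse | the dry ground: the lamb, the wolf]
7. Warden goes to the dry ground with the corn.  [the marsh camp: the mouse | the dry ground: the corn, the lamb, the wolf]
8. Warden goes back to the marsh camp alone.  [the marsh camp: the mouse | the dry ground: the corn, the lamb, the wolf]
9. Warden goes to the dry ground with the mouse.  [the marsh camp: — | the dry ground: the corn, the lamb, the mouse, the wolf]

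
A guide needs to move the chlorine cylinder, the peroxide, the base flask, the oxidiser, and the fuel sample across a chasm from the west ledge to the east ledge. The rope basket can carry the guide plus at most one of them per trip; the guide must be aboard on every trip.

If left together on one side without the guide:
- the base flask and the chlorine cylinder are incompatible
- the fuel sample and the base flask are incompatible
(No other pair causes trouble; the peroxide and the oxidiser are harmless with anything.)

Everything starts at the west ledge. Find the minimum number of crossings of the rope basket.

11

Counting alone: the guide can take at most 1 across per trip to the east ledge, so moving all 5 needs at least 5 loaded trips out, with a return between consecutive ones — at least 9 crossings.
The safety rule pushes this higher. Following every safe sequence of crossings, the most of the 5 that can be at the east ledge as the rope basket arrives there on crossing 9 is 4 — never all 5.
So no plan with fewer than 11 crossings exists, and this one achieves 11:
1. Guide goes to the east ledge with the base flask.
2. Guide goes back to the west ledge alone.
3. Guide goes to the east ledge with the chlorine cylinder.
4. Guide goes back to the west ledge with the base flask.
5. Guide goes to the east ledge with the fuel sample.
6. Guide goes back to the west ledge alone.
7. Guide goes to the east ledge with the peroxide.
8. Guide goes back to the west ledge alone.
9. Guide goes to the east ledge with the oxidiser.
10. Guide goes back to the west ledge alone.
11. Guide goes to the east ledge with the base flask.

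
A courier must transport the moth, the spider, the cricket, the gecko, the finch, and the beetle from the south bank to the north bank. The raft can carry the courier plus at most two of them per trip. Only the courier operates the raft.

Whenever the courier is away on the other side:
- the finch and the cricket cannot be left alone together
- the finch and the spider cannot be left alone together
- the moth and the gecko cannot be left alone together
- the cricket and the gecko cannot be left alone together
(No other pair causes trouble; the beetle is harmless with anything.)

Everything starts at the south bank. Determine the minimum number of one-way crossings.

Counting alone: the courier can take at most 2 across per trip to the north bank, so moving all 6 needs at least 3 loaded trips out, with a return between consecutive ones — at least 5 crossings.
The safety rule pushes this higher. Following every safe sequence of crossings, the most of the 6 that can be at the north bank as the raft arrives there on crossing 5 is 5 — never all 6.
So no plan with fewer than 7 crossings exists, and this one achieves 7:
1. Courier goes to the north bank with the finch and the gecko.  [the south bank: the beetle, the cricket, the moth, the spider | the north bank: the finch, the gecko]
2. Courier goes back to the south bank alone.  [the south bank: the beetle, the cricket, the moth, the spider | the north bank: the finch, the gecko]
3. Courier goes to the north bank with the moth and the spider.  [the south bank: the beetle, the cricket | the north bank: the finch, the gecko, the moth, the spider]
4. Courier goes back to the south bank with the finch and the gecko.  [the south bank: the beetle, the cricket, the finch, the gecko | the north bank: the moth, the spider]
5. Courier goes to the north bank with the beetle and the cricket.  [the south bank: the finch, the gecko | the north bank: the beetle, the cricket, the moth, the spider]
6. Courier goes back to the south bank alone.  [the south bank: the finch, the gecko | the north bank: the beetle, the cricket, the moth, the spider]
7. Courier goes to the north bank with the finch and the gecko.  [the south bank: — | the north bank: the beetle, the cricket, the finch, the gecko, the moth, the spider]

7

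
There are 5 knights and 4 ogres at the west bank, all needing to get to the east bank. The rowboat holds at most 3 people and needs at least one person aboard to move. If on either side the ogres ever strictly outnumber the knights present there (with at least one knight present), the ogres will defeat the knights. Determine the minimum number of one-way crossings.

Counting alone: each trip to the east bank takes at most 3 across and each return brings at least 1 back, so after t trips out (and t−1 returns) at most 3t − (t−1) of the 9 are across; that first reaches 9 at t = 4, so at least 7 crossings are needed.
The plan below uses exactly 7 crossings, so it is optimal:
1. 3 ogres → the east bank.  (the west bank: 5K 1O; the east bank: 0K 3O)
2. 1 ogre ← the west bank.  (the west bank: 5K 2O; the east bank: 0K 2O)
3. 3 knights → the east bank.  (the west bank: 2K 2O; the east bank: 3K 2O)
4. 1 knight ← the west bank.  (the west bank: 3K 2O; the east bank: 2K 2O)
5. 2 knights and 1 ogre → the east bank.  (the west bank: 1K 1O; the east bank: 4K 3O)
6. 1 knight ← the west bank.  (the west bank: 2K 1O; the east bank: 3K 3O)
7. 2 knights and 1 ogre → the east bank.  (the west bank: 0K 0O; the east bank: 5K 4O)

7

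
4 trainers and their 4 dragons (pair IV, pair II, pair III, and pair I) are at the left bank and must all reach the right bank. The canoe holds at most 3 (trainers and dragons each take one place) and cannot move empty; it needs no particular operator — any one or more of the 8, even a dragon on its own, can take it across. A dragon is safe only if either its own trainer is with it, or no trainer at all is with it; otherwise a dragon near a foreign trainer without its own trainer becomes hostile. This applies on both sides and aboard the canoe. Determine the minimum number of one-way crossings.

9

Counting alone: each trip to the right bank takes at most 3 across and each return brings at least 1 back, so after t trips out (and t−1 returns) at most 3t − (t−1) of the 8 are across; that first reaches 8 at t = 4, so at least 7 crossings are needed.
The safety rule pushes this higher. Following every safe sequence of crossings, the most of the 8 that can be at the right bank as the canoe arrives there on crossing 7 is 7 — never all 8.
So no plan with fewer than 9 crossings exists, and this one achieves 9:
1. dragon IV and trainer IV cross → the right bank.
2. trainer IV crosses ← the left bank.
3. dragon II, trainer II, and trainer IV cross → the right bank.
4. dragon IV and trainer IV cross ← the left bank.
5. trainer I, trainer III, and trainer IV cross → the right bank.
6. dragon II crosses ← the left bank.
7. dragon II and dragon IV cross → the right bank.
8. dragon IV crosses ← the left bank.
9. dragon I, dragon III, and dragon IV cross → the right bank.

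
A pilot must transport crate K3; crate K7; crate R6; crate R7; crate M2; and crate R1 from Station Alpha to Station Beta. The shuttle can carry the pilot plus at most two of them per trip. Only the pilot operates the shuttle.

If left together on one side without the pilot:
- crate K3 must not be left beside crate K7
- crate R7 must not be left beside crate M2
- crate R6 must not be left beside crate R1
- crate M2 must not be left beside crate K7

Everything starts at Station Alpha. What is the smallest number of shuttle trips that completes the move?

impossible

Whatever the first load, the items left behind include a forbidden pair without the pilot. No opening move is safe, so no plan exists.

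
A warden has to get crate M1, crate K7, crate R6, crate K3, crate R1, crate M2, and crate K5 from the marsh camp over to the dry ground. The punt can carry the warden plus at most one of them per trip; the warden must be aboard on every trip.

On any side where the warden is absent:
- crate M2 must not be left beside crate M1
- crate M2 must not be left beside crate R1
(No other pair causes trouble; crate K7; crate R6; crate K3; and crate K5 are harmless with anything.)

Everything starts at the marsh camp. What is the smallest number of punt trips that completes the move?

Counting alone: the warden can take at most 1 across per trip to the dry ground, so moving all 7 needs at least 7 loaded trips out, with a return between consecutive ones — at least 13 crossings.
The safety rule pushes this higher. Following every safe sequence of crossings, the most of the 7 that can be at the dry ground as the punt arrives there on crossing 13 is 6 — never all 7.
So no plan with fewer than 15 crossings exists, and this one achieves 15:
1. Warden goes to the dry ground with crate M2.  [the marsh camp: crate K3, crate K5, crate K7, crate M1, crate R1, crate R6 | the dry ground: crate M2]
2. Warden goes back to the marsh camp alone.  [the marsh camp: crate K3, crate K5, crate K7, crate M1, crate R1, crate R6 | the dry ground: crate M2]
3. Warden goes to the dry ground with crate M1.  [the marsh camp: crate K3, crate K5, crate K7, crate R1, crate R6 | the dry ground: crate M1, crate M2]
4. Warden goes back to the marsh camp with crate M2.  [the marsh camp: crate K3, crate K5, crate K7, crate M2, crate R1, crate R6 | the dry ground: crate M1]
5. Warden goes to the dry ground with crate R1.  [the marsh camp: crate K3, crate K5, crate K7, crate M2, crate R6 | the dry ground: crate M1, crate R1]
6. Warden goes back to the marsh camp alone.  [the marsh camp: crate K3, crate K5, crate K7, crate M2, crate R6 | the dry ground: crate M1, crate R1]
7. Warden goes to the dry ground with crate K7.  [the marsh camp: crate K3, crate K5, crate M2, crate R6 | the dry ground: crate K7, crate M1, crate R1]
8. Warden goes back to the marsh camp alone.  [the marsh camp: crate K3, crate K5, crate M2, crate R6 | the dry ground: crate K7, crate M1, crate R1]
9. Warden goes to the dry ground with crate R6.  [the marsh camp: crate K3, crate K5, crate M2 | the dry ground: crate K7, crate M1, crate R1, crate R6]
10. Warden goes back to the marsh camp alone.  [the marsh camp: crate K3, crate K5, crate M2 | the dry ground: crate K7, crate M1, crate R1, crate R6]
11. Warden goes to the dry ground with crate K3.  [the marsh camp: crate K5, crate M2 | the dry ground: crate K3, crate K7, crate M1, crate R1, crate R6]
12. Warden goes back to the marsh camp alone.  [the marsh camp: crate K5, crate M2 | the dry ground: crate K3, crate K7, crate M1, crate R1, crate R6]
13. Warden goes to the dry ground with crate K5.  [the marsh camp: crate M2 | the dry ground: crate K3, crate K5, crate K7, crate M1, crate R1, crate R6]
14. Warden goes back to the marsh camp alone.  [the marsh camp: crate M2 | the dry ground: crate K3, crate K5, crate K7, crate M1, crate R1, crate R6]
15. Warden goes to the dry ground with crate M2.  [the marsh camp: — | the dry ground: crate K3, crate K5, crate K7, crate M1, crate M2, crate R1, crate R6]

15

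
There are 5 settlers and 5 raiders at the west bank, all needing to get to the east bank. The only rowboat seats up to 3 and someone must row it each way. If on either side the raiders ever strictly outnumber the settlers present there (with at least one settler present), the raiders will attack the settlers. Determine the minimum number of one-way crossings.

11

Counting alone: each trip to the east bank takes at most 3 across and each return brings at least 1 back, so after t trips out (and t−1 returns) at most 3t − (t−1) of the 10 are across; that first reaches 10 at t = 5, so at least 9 crossings are needed.
The safety rule pushes this higher. Following every safe sequence of crossings, the most of the 10 that can be at the east bank as the rowboat arrives there on crossing 9 is 9 — never all 10.
So no plan with fewer than 11 crossings exists, and this one achieves 11:
1. 2 raiders → the east bank.  (the west bank: 5S 3R; the east bank: 0S 2R)
2. 1 raider ← the west bank.  (the west bank: 5S 4R; the east bank: 0S 1R)
3. 3 raiders → the east bank.  (the west bank: 5S 1R; the east bank: 0S 4R)
4. 1 raider ← the west bank.  (the west bank: 5S 2R; the east bank: 0S 3R)
5. 3 settlers → the east bank.  (the west bank: 2S 2R; the east bank: 3S 3R)
6. 1 settler and 1 raider ← the west bank.  (the west bank: 3S 3R; the east bank: 2S 2R)
7. 3 settlers → the east bank.  (the west bank: 0S 3R; the east bank: 5S 2R)
8. 1 raider ← the west bank.  (the west bank: 0S 4R; the east bank: 5S 1R)
9. 2 raiders → the east bank.  (the west bank: 0S 2R; the east bank: 5S 3R)
10. 1 raider ← the west bank.  (the west bank: 0S 3R; the east bank: 5S 2R)
11. 3 raiders → the east bank.  (the west bank: 0S 0R; the east bank: 5S 5R)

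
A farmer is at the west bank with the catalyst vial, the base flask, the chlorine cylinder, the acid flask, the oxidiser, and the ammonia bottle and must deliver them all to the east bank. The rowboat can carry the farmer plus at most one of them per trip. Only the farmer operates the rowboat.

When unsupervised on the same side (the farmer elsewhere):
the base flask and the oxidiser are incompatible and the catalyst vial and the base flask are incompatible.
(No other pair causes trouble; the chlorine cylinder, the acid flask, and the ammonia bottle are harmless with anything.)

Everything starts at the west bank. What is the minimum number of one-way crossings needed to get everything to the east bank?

13

Counting alone: the farmer can take at most 1 across per trip to the east bank, so moving all 6 needs at least 6 loaded trips out, with a return between consecutive ones — at least 11 crossings.
The safety rule pushes this higher. Following every safe sequence of crossings, the most of the 6 that can be at the east bank as the rowboat arrives there on crossing 11 is 5 — never all 6.
So no plan with fewer than 13 crossings exists, and this one achieves 13:
1. Farmer goes to the east bank with the base flask.
2. Farmer goes back to the west bank alone.
3. Farmer goes to the east bank with the catalyst vial.
4. Farmer goes back to the west bank with the base flask.
5. Farmer goes to the east bank with the oxidiser.
6. Farmer goes back to the west bank alone.
7. Farmer goes to the east bank with the chlorine cylinder.
8. Farmer goes back to the west bank alone.
9. Farmer goes to the east bank with the acid flask.
10. Farmer goes back to the west bank alone.
11. Farmer goes to the east bank with the ammonia bottle.
12. Farmer goes back to the west bank alone.
13. Farmer goes to the east bank with the base flask.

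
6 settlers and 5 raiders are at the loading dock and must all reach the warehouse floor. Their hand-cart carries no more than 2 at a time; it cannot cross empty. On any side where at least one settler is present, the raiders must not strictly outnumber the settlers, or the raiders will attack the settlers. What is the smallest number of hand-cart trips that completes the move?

19

Counting alone: each trip to the warehouse floor takes at most 2 across and each return brings at least 1 back, so after t trips out (and t−1 returns) at most 2t − (t−1) of the 11 are across; that first reaches 11 at t = 10, so at least 19 crossings are needed.
The plan below uses exactly 19 crossings, so it is optimal:
1. 2 raiders → the warehouse floor.  (the loading dock: 6S 3R; the warehouse floor: 0S 2R)
2. 1 raider ← the loading dock.  (the loading dock: 6S 4R; the warehouse floor: 0S 1R)
3. 2 raiders → the warehouse floor.  (the loading dock: 6S 2R; the warehouse floor: 0S 3R)
4. 1 raider ← the loading dock.  (the loading dock: 6S 3R; the warehouse floor: 0S 2R)
5. 2 settlers → the warehouse floor.  (the loading dock: 4S 3R; the warehouse floor: 2S 2R)
6. 1 raider ← the loading dock.  (the loading dock: 4S 4R; the warehouse floor: 2S 1R)
7. 1 settler and 1 raider → the warehouse floor.  (the loading dock: 3S 3R; the warehouse floor: 3S 2R)
8. 1 settler ← the loading dock.  (the loading dock: 4S 3R; the warehouse floor: 2S 2R)
9. 1 settler and 1 raider → the warehouse floor.  (the loading dock: 3S 2R; the warehouse floor: 3S 3R)
10. 1 raider ← the loading dock.  (the loading dock: 3S 3R; the warehouse floor: 3S 2R)
11. 1 settler and 1 raider → the warehouse floor.  (the loading dock: 2S 2R; the warehouse floor: 4S 3R)
12. 1 settler ← the loading dock.  (the loading dock: 3S 2R; the warehouse floor: 3S 3R)
13. 1 settler and 1 raider → the warehouse floor.  (the loading dock: 2S 1R; the warehouse floor: 4S 4R)
14. 1 raider ← the loading dock.  (the loading dock: 2S 2R; the warehouse floor: 4S 3R)
15. 1 settler and 1 raider → the warehouse floor.  (the loading dock: 1S 1R; the warehouse floor: 5S 4R)
16. 1 settler ← the loading dock.  (the loading dock: 2S 1R; the warehouse floor: 4S 4R)
17. 1 settler and 1 raider → the warehouse floor.  (the loading dock: 1S 0R; the warehouse floor: 5S 5R)
18. 1 raider ← the loading dock.  (the loading dock: 1S 1R; the warehouse floor: 5S 4R)
19. 1 settler and 1 raider → the warehouse floor.  (the loading dock: 0S 0R; the warehouse floor: 6S 5R)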